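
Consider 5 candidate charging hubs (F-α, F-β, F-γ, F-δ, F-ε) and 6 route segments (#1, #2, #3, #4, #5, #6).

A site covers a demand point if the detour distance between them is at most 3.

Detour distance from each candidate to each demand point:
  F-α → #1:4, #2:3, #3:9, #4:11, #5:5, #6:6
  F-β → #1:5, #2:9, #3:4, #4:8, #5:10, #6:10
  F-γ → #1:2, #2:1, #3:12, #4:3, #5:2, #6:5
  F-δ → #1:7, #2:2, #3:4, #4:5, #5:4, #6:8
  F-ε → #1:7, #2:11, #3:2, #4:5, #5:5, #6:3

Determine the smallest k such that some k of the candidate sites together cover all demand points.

Coverage sets (demand points within 3 of each site):
  F-α: {#2}
  F-β: {}
  F-γ: {#1, #2, #4, #5}
  F-δ: {#2}
  F-ε: {#3, #6}
No single site covers all 6 demand points.
But {F-γ, F-ε} covers everything, so the minimum is 2.

2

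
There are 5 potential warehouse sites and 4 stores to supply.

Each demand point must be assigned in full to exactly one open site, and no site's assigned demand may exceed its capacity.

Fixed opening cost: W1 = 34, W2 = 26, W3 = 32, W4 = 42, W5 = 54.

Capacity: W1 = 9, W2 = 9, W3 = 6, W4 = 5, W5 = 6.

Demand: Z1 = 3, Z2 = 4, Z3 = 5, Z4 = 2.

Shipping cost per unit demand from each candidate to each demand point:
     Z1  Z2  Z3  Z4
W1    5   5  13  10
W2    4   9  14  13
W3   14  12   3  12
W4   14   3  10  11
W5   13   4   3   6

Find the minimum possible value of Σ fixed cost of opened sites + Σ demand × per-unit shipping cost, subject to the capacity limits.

136

Open {W1, W3}; cheapest assignment that respects the capacities:
  W1 (cap 9, load 9): Z1, Z2, Z4 — cost 3×5 + 4×5 + 2×10 = 55
  W3 (cap 6, load 5): Z3 — cost 5×3 = 15
  Shipping 70, fixed 66 → total 136.
  Any other capacity-feasible assignment to {W1, W3} ships for at least 70.
Compare {W2, W3}: its best feasible assignment gives total 147.
Compare {W1, W5}: its best feasible assignment gives total 158.
Every other set of open sites that can feasibly serve all demand totals ≥ 147 even under its best assignment. Minimum: 136.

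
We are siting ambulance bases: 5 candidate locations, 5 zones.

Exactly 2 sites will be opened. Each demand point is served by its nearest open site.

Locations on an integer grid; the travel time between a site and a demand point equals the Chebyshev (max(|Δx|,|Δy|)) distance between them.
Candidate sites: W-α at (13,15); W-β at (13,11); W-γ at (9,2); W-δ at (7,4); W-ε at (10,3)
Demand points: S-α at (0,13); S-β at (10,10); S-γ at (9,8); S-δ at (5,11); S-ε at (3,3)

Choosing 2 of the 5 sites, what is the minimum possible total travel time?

Open {W-β, W-δ}.
  S-α→W-δ 9, S-β→W-β 3, S-γ→W-β 4, S-δ→W-δ 7, S-ε→W-δ 4  ⇒ total 27.
Compare {W-α, W-δ}: total 29.
Compare {W-γ, W-δ}: total 30.
No size-2 selection does better; minimum is 27.

27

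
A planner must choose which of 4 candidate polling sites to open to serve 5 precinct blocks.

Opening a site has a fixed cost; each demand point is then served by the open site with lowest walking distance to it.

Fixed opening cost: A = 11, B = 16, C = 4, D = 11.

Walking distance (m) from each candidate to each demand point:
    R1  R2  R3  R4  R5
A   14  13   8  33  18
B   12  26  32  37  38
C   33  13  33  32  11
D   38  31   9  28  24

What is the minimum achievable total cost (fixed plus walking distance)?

93

Open {A, C}: assign each demand point to its cheapest open site.
  R1→A 14, R2→A 13, R3→A 8, R4→C 32, R5→C 11
  walking distance 78, fixed 15 → total 93.
Compare {A}: walking distance 86 + fixed 11 = 97.
Compare {A, C, D}: walking distance 74 + fixed 26 = 100.
Compare {A, D}: walking distance 81 + fixed 22 = 103.
All other subsets cost ≥ 97. Minimum total cost: 93.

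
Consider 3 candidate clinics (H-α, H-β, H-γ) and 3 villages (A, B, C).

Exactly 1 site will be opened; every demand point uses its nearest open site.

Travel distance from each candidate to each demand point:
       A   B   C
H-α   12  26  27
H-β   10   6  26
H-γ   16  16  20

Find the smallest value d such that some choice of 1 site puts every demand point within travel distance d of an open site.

20

Open {H-γ}.
  Farthest demand point is C at travel distance 20 (to H-γ); all others are ≤ 20.
With {H-β} the worst case is 26.
With {H-α} the worst case is 27.
No size-1 selection achieves below 20.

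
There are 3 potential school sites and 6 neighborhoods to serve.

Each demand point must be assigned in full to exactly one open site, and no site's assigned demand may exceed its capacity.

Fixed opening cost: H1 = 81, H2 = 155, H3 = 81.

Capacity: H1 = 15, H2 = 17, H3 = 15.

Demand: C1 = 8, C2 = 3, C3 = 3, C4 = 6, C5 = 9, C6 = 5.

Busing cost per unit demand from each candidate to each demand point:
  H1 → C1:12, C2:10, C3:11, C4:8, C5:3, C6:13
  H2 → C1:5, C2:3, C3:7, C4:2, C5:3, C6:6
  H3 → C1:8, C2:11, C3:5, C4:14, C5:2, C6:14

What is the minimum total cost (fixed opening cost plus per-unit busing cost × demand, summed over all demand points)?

Open {H1, H2, H3}; cheapest assignment that respects the capacities:
  H1 (cap 15, load 9): C5 — cost 9×3 = 27
  H2 (cap 17, load 14): C2, C4, C6 — cost 3×3 + 6×2 + 5×6 = 51
  H3 (cap 15, load 11): C1, C3 — cost 8×8 + 3×5 = 79
  Shipping 157, fixed 317 → total 474.
  Any other capacity-feasible assignment to {H1, H2, H3} ships for at least 157.
Total demand is 34 and no other set of sites has combined capacity ≥ 34, so {H1, H2, H3} is the only feasible choice of open sites. Minimum: 474.

474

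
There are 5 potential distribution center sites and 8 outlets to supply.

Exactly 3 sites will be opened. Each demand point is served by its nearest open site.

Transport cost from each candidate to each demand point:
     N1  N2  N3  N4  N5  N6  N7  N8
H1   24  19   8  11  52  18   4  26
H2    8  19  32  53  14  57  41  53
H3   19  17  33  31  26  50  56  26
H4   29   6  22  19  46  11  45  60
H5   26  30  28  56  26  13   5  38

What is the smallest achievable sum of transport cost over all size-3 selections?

88

Open {H1, H2, H4}.
  N1→H2 8, N2→H4 6, N3→H1 8, N4→H1 11, N5→H2 14, N6→H4 11, N7→H1 4, N8→H1 26  ⇒ total 88.
Compare {H1, H2, H5}: total 103.
Compare {H1, H2, H3}: total 106.
No size-3 selection does better; minimum is 88.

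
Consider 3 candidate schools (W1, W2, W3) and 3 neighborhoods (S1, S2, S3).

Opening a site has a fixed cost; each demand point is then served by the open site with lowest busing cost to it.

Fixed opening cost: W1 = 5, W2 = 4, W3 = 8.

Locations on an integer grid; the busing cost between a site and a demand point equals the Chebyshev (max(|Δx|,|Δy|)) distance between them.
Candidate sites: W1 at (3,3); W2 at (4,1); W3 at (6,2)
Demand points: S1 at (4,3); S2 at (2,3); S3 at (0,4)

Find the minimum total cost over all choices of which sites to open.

Open {W1}: assign each demand point to its cheapest open site.
  S1→W1 1, S2→W1 1, S3→W1 3
  busing cost 5, fixed 5 → total 10.
Compare {W2}: busing cost 8 + fixed 4 = 12.
Compare {W1, W2}: busing cost 5 + fixed 9 = 14.
Compare {W1, W3}: busing cost 5 + fixed 13 = 18.
All other subsets cost ≥ 12. Minimum total cost: 10.

10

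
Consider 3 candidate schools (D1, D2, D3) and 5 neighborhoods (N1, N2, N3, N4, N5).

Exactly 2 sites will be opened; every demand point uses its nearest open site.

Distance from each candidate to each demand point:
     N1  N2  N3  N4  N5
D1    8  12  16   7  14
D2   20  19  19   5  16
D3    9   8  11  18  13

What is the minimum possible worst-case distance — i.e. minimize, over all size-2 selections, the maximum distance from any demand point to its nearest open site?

Open {D1, D3}.
  Farthest demand point is N5 at distance 13 (to D3); all others are ≤ 13.
With {D2, D3} the worst case is 13.
With {D1, D2} the worst case is 16.
No size-2 selection achieves below 13.

13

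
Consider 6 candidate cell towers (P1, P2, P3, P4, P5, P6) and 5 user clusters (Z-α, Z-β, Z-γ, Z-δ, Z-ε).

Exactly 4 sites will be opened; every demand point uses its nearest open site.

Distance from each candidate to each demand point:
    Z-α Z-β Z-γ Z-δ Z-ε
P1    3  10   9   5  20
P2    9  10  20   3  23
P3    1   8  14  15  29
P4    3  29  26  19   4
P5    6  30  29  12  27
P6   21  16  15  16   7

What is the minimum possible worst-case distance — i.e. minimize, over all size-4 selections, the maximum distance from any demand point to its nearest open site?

9

Open {P1, P2, P3, P4}.
  Farthest demand point is Z-γ at distance 9 (to P1); all others are ≤ 9.
With {P1, P2, P3, P6} the worst case is 9.
With {P1, P3, P4, P5} the worst case is 9.
No size-4 selection achieves below 9.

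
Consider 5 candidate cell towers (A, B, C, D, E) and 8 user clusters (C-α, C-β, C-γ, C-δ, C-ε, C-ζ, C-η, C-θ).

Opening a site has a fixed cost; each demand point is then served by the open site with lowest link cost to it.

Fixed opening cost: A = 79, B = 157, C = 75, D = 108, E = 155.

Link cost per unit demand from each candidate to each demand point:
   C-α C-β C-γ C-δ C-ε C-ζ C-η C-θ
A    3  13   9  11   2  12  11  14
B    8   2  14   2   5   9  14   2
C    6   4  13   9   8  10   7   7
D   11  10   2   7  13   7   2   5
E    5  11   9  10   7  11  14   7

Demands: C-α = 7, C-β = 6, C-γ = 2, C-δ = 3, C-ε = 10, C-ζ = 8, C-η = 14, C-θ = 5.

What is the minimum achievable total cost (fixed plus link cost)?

Open {A, D}: assign each demand point to its cheapest open site.
  C-α→A 7×3=21, C-β→D 6×10=60, C-γ→D 2×2=4, C-δ→D 3×7=21, C-ε→A 10×2=20, C-ζ→D 8×7=56, C-η→D 14×2=28, C-θ→D 5×5=25
  link cost 235, fixed 187 → total 422.
Compare {A, C, D}: link cost 199 + fixed 262 = 461.
Compare {C, D}: link cost 280 + fixed 183 = 463.
Compare {A, C}: link cost 323 + fixed 154 = 477.
All other subsets cost ≥ 461. Minimum total cost: 422.

422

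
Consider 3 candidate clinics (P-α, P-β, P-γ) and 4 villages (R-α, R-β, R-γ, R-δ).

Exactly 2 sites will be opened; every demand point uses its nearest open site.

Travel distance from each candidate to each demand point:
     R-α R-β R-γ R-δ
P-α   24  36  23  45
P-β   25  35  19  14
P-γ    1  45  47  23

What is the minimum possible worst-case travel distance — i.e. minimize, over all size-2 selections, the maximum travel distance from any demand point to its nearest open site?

35

Open {P-α, P-β}.
  Farthest demand point is R-β at travel distance 35 (to P-β); all others are ≤ 35.
With {P-β, P-γ} the worst case is 35.
With {P-α, P-γ} the worst case is 36.
No size-2 selection achieves below 35.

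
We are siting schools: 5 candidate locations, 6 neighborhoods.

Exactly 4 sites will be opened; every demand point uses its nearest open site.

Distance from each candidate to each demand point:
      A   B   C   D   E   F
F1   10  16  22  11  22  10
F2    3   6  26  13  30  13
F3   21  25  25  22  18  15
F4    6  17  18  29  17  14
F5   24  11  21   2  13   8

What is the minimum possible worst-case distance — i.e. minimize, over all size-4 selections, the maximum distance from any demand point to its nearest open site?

18

Open {F1, F2, F3, F4}.
  Farthest demand point is C at distance 18 (to F4); all others are ≤ 18.
With {F1, F2, F4, F5} the worst case is 18.
With {F1, F3, F4, F5} the worst case is 18.
No size-4 selection achieves below 18.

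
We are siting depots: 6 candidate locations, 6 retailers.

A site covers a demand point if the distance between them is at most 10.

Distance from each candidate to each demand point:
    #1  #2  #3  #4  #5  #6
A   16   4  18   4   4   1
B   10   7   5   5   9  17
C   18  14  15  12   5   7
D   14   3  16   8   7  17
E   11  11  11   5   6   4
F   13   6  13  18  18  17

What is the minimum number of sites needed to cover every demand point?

Coverage sets (demand points within 10 of each site):
  A: {#2, #4, #5, #6}
  B: {#1, #2, #3, #4, #5}
  C: {#5, #6}
  D: {#2, #4, #5}
  E: {#4, #5, #6}
  F: {#2}
No single site covers all 6 demand points.
But {A, B} covers everything, so the minimum is 2.

2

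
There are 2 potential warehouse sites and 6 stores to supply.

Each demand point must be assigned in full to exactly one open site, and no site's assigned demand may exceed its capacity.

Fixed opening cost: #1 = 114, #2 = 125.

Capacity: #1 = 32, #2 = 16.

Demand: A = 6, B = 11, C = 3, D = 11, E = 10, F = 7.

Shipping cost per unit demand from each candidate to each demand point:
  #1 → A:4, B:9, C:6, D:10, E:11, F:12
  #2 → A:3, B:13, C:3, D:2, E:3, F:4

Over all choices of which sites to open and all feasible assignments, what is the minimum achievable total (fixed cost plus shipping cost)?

Open {#1, #2}; cheapest assignment that respects the capacities:
  #1 (cap 32, load 32): B, C, D, F — cost 11×9 + 3×6 + 11×10 + 7×12 = 311
  #2 (cap 16, load 16): A, E — cost 6×3 + 10×3 = 48
  Shipping 359, fixed 239 → total 598.
  Any other capacity-feasible assignment to {#1, #2} ships for at least 359.
Total demand is 48 and no other set of sites has combined capacity ≥ 48, so {#1, #2} is the only feasible choice of open sites. Minimum: 598.

598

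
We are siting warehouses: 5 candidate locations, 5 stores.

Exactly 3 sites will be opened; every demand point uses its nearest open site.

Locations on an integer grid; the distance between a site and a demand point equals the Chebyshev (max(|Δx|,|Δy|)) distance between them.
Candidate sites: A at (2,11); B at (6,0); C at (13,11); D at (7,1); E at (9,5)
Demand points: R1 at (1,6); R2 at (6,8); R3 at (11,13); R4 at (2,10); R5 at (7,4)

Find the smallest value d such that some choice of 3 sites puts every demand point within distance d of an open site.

Open {A, B, C}.
  Farthest demand point is R1 at distance 5 (to A); all others are ≤ 5.
With {A, C, D} the worst case is 5.
With {A, C, E} the worst case is 5.
No size-3 selection achieves below 5.

5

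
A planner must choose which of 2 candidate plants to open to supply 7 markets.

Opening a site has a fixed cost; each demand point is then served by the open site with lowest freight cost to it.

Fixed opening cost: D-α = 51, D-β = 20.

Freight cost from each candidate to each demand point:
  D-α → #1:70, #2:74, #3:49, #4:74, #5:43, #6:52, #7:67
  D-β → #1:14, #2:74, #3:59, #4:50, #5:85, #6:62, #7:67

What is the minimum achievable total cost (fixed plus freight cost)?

Open {D-α, D-β}: assign each demand point to its cheapest open site.
  #1→D-β 14, #2→D-α 74, #3→D-α 49, #4→D-β 50, #5→D-α 43, #6→D-α 52, #7→D-α 67
  freight cost 349, fixed 71 → total 420.
Compare {D-β}: freight cost 411 + fixed 20 = 431.
Compare {D-α}: freight cost 429 + fixed 51 = 480.

420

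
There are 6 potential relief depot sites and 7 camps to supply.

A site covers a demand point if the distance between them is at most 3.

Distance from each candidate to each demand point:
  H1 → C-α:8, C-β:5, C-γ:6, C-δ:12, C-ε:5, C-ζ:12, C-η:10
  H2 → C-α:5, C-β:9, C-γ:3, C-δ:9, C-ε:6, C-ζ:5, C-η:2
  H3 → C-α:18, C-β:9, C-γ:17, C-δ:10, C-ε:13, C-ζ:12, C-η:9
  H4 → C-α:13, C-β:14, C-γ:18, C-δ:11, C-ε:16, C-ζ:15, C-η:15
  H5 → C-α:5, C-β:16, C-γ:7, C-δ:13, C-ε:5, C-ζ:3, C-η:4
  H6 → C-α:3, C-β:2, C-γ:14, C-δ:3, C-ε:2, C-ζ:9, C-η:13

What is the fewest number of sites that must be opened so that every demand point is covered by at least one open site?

Coverage sets (demand points within 3 of each site):
  H1: {}
  H2: {C-γ, C-η}
  H3: {}
  H4: {}
  H5: {C-ζ}
  H6: {C-α, C-β, C-δ, C-ε}
No 2 sites suffice: every size-2 union leaves at least one demand point uncovered.
But {H2, H5, H6} covers everything, so the minimum is 3.

3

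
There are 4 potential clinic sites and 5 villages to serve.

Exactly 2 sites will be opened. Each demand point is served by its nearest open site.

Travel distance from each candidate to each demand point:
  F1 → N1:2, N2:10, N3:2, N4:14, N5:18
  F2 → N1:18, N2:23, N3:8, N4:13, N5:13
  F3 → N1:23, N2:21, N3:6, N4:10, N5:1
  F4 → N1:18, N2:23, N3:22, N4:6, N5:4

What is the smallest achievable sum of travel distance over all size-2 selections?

Open {F1, F4}.
  N1→F1 2, N2→F1 10, N3→F1 2, N4→F4 6, N5→F4 4  ⇒ total 24.
Compare {F1, F3}: total 25.
Compare {F1, F2}: total 40.
No size-2 selection does better; minimum is 24.

24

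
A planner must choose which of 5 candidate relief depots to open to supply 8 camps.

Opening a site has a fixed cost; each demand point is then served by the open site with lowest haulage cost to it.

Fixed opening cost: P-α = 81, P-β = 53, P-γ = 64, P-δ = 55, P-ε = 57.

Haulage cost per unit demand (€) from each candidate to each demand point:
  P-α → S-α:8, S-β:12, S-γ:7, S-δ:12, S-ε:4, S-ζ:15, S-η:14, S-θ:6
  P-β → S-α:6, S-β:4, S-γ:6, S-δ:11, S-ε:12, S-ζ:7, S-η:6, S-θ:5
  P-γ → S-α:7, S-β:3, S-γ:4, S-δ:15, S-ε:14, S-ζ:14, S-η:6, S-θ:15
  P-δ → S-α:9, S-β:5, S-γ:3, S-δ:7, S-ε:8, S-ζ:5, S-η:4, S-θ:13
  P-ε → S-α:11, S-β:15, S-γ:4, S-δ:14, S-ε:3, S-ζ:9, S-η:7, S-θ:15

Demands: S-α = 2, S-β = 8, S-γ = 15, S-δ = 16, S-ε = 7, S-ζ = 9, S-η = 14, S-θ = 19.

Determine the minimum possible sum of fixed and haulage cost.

561

Open {P-β, P-δ}: assign each demand point to its cheapest open site.
  S-α→P-β 2×6=12, S-β→P-β 8×4=32, S-γ→P-δ 15×3=45, S-δ→P-δ 16×7=112, S-ε→P-δ 7×8=56, S-ζ→P-δ 9×5=45, S-η→P-δ 14×4=56, S-θ→P-β 19×5=95
  haulage cost 453, fixed 108 → total 561.
Compare {P-β, P-δ, P-ε}: haulage cost 418 + fixed 165 = 583.
Compare {P-α, P-δ}: haulage cost 456 + fixed 136 = 592.
Compare {P-α, P-β, P-δ}: haulage cost 425 + fixed 189 = 614.
All other subsets cost ≥ 583. Minimum total cost: 561.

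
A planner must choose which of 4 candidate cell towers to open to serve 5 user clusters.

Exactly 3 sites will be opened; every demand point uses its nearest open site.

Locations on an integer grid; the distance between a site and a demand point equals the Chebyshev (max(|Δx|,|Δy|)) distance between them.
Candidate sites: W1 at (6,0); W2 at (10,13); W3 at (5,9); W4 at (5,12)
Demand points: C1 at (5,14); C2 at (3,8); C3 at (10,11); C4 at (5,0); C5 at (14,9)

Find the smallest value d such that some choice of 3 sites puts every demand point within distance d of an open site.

Open {W1, W2, W4}.
  Farthest demand point is C2 at distance 4 (to W4); all others are ≤ 4.
With {W1, W2, W3} the worst case is 5.
With {W1, W3, W4} the worst case is 9.
No size-3 selection achieves below 4.

4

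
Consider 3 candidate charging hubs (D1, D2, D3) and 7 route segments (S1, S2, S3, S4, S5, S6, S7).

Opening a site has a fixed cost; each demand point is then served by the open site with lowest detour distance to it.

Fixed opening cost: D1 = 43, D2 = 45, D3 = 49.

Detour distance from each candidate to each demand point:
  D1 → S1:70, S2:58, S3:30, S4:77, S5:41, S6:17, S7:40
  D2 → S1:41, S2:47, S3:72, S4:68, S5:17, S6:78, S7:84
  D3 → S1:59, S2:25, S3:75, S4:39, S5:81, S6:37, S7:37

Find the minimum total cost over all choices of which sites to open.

340

Open {D1, D3}: assign each demand point to its cheapest open site.
  S1→D3 59, S2→D3 25, S3→D1 30, S4→D3 39, S5→D1 41, S6→D1 17, S7→D3 37
  detour distance 248, fixed 92 → total 340.
Compare {D1, D2, D3}: detour distance 206 + fixed 137 = 343.
Compare {D1, D2}: detour distance 260 + fixed 88 = 348.
Compare {D2, D3}: detour distance 268 + fixed 94 = 362.
All other subsets cost ≥ 343. Minimum total cost: 340.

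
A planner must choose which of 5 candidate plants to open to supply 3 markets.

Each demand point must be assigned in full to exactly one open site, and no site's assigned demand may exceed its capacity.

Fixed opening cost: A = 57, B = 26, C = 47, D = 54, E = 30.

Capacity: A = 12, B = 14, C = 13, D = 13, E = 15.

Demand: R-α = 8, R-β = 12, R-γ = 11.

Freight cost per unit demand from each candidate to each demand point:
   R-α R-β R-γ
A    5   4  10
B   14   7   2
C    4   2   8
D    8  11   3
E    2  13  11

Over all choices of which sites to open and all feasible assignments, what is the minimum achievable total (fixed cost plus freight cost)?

Open {B, C, E}; cheapest assignment that respects the capacities:
  B (cap 14, load 11): R-γ — cost 11×2 = 22
  C (cap 13, load 12): R-β — cost 12×2 = 24
  E (cap 15, load 8): R-α — cost 8×2 = 16
  Shipping 62, fixed 103 → total 165.
  Any other capacity-feasible assignment to {B, C, E} ships for at least 62.
Compare {A, B, E}: its best feasible assignment gives total 199.
Compare {C, D, E}: its best feasible assignment gives total 204.
Every other set of open sites that can feasibly serve all demand totals ≥ 199 even under its best assignment. Minimum: 165.

165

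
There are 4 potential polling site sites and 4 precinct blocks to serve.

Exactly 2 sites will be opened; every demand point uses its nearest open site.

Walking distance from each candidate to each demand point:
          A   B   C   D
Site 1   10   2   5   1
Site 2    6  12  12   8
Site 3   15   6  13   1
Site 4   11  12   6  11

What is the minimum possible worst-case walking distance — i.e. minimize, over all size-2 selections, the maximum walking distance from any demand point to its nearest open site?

6

Open {Site 1, Site 2}.
  Farthest demand point is A at walking distance 6 (to Site 2); all others are ≤ 6.
With {Site 1, Site 3} the worst case is 10.
With {Site 1, Site 4} the worst case is 10.
No size-2 selection achieves below 6.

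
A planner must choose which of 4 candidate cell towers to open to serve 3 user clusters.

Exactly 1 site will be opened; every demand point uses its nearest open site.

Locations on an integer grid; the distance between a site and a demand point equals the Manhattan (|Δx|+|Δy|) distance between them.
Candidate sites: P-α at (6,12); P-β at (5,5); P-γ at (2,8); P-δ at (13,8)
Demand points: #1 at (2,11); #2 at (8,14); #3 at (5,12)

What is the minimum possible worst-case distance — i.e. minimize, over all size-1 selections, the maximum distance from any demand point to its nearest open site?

5

Open {P-α}.
  Farthest demand point is #1 at distance 5 (to P-α); all others are ≤ 5.
With {P-β} the worst case is 12.
With {P-γ} the worst case is 12.
No size-1 selection achieves below 5.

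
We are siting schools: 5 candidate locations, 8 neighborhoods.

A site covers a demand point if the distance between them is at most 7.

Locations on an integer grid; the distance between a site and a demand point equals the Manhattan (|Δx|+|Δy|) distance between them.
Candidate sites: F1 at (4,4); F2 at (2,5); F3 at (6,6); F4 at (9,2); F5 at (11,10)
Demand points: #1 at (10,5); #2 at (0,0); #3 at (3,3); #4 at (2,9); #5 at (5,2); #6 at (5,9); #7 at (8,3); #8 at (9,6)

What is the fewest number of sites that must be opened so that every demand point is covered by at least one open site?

2

Coverage sets (demand points within 7 of each site):
  F1: {#1, #3, #4, #5, #6, #7, #8}
  F2: {#2, #3, #4, #5, #6}
  F3: {#1, #3, #4, #5, #6, #7, #8}
  F4: {#1, #3, #5, #7, #8}
  F5: {#1, #6, #8}
No single site covers all 8 demand points.
But {F1, F2} covers everything, so the minimum is 2.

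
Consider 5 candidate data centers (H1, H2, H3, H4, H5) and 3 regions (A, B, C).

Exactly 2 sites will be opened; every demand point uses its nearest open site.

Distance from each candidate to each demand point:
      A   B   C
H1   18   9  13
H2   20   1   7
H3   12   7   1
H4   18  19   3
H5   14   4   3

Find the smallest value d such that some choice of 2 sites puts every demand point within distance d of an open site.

Open {H1, H3}.
  Farthest demand point is A at distance 12 (to H3); all others are ≤ 12.
With {H2, H3} the worst case is 12.
With {H3, H4} the worst case is 12.
No size-2 selection achieves below 12.

12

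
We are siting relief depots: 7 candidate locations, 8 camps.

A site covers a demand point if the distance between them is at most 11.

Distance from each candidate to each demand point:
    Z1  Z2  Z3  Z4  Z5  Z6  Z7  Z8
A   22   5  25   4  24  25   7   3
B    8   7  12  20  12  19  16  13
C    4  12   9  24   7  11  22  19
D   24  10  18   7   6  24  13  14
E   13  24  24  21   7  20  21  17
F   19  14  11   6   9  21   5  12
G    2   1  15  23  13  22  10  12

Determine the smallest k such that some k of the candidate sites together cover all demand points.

2

Coverage sets (demand points within 11 of each site):
  A: {Z2, Z4, Z7, Z8}
  B: {Z1, Z2}
  C: {Z1, Z3, Z5, Z6}
  D: {Z2, Z4, Z5}
  E: {Z5}
  F: {Z3, Z4, Z5, Z7}
  G: {Z1, Z2, Z7}
No single site covers all 8 demand points.
But {A, C} covers everything, so the minimum is 2.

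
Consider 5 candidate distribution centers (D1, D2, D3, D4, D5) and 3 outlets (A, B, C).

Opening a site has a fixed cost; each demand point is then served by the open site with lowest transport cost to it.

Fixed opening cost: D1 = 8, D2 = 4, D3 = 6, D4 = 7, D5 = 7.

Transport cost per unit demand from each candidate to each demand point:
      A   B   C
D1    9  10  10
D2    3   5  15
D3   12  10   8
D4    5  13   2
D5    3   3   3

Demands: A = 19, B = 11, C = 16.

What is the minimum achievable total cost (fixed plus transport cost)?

Open {D4, D5}: assign each demand point to its cheapest open site.
  A→D5 19×3=57, B→D5 11×3=33, C→D4 16×2=32
  transport cost 122, fixed 14 → total 136.
Compare {D2, D4, D5}: transport cost 122 + fixed 18 = 140.
Compare {D3, D4, D5}: transport cost 122 + fixed 20 = 142.
Compare {D1, D4, D5}: transport cost 122 + fixed 22 = 144.
All other subsets cost ≥ 140. Minimum total cost: 136.

136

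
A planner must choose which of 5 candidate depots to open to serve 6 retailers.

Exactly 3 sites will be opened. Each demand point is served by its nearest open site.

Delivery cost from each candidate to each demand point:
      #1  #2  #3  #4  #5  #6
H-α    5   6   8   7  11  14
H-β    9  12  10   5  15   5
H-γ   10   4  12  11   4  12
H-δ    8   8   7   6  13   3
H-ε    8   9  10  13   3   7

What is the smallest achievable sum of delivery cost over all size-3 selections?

Open {H-α, H-γ, H-δ}.
  #1→H-α 5, #2→H-γ 4, #3→H-δ 7, #4→H-δ 6, #5→H-γ 4, #6→H-δ 3  ⇒ total 29.
Compare {H-α, H-δ, H-ε}: total 30.
Compare {H-α, H-β, H-γ}: total 31.
No size-3 selection does better; minimum is 29.

29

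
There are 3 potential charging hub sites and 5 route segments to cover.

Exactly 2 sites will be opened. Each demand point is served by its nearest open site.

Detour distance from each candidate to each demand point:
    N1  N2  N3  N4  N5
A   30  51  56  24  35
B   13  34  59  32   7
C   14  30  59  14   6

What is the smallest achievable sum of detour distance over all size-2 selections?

Open {A, C}.
  N1→C 14, N2→C 30, N3→A 56, N4→C 14, N5→C 6  ⇒ total 120.
Compare {B, C}: total 122.
Compare {A, B}: total 134.

120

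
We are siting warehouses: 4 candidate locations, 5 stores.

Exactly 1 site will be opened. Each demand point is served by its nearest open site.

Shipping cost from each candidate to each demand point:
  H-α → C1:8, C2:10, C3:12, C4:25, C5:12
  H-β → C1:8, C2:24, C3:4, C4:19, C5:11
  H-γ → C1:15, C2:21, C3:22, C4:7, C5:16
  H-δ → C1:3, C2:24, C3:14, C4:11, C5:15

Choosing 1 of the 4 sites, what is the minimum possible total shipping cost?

Open {H-β}.
  C1→H-β 8, C2→H-β 24, C3→H-β 4, C4→H-β 19, C5→H-β 11  ⇒ total 66.
Compare {H-α}: total 67.
Compare {H-δ}: total 67.
No size-1 selection does better; minimum is 66.

66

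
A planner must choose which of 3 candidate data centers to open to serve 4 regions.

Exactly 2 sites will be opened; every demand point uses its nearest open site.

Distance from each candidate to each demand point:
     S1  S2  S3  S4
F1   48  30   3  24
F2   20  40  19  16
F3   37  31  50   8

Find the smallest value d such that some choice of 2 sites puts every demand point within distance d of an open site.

30

Open {F1, F2}.
  Farthest demand point is S2 at distance 30 (to F1); all others are ≤ 30.
With {F2, F3} the worst case is 31.
With {F1, F3} the worst case is 37.
No size-2 selection achieves below 30.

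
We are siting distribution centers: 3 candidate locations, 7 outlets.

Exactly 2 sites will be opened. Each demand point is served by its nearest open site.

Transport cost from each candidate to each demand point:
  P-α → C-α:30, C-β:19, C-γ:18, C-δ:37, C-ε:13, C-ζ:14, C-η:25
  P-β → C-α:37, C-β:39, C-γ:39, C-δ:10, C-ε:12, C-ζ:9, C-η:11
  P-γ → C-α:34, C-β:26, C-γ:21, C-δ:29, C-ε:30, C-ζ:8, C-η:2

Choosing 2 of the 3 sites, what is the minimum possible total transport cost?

109

Open {P-α, P-β}.
  C-α→P-α 30, C-β→P-α 19, C-γ→P-α 18, C-δ→P-β 10, C-ε→P-β 12, C-ζ→P-β 9, C-η→P-β 11  ⇒ total 109.
Compare {P-β, P-γ}: total 113.
Compare {P-α, P-γ}: total 119.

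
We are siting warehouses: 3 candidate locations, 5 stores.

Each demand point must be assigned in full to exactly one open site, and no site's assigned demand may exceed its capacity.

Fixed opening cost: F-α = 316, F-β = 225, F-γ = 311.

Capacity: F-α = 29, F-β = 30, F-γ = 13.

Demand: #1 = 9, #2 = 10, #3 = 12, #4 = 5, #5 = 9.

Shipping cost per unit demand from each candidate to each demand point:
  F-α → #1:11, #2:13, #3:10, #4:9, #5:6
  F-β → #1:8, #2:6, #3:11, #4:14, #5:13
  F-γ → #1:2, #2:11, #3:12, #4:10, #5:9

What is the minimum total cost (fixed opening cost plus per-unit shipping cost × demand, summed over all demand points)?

Open {F-α, F-β}; cheapest assignment that respects the capacities:
  F-α (cap 29, load 26): #3, #4, #5 — cost 12×10 + 5×9 + 9×6 = 219
  F-β (cap 30, load 19): #1, #2 — cost 9×8 + 10×6 = 132
  Shipping 351, fixed 541 → total 892.
  Any other capacity-feasible assignment to {F-α, F-β} ships for at least 351.
Compare {F-α, F-β, F-γ}: its best feasible assignment gives total 1149.
Every other set of open sites that can feasibly serve all demand totals ≥ 1149 even under its best assignment. Minimum: 892.

892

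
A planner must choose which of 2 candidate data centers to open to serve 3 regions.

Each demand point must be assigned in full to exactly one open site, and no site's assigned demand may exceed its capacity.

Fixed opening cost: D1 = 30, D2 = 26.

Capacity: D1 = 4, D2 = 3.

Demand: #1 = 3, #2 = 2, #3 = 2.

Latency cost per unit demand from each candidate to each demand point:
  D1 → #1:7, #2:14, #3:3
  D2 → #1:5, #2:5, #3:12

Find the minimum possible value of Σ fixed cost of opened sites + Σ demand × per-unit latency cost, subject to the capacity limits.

105

Open {D1, D2}; cheapest assignment that respects the capacities:
  D1 (cap 4, load 4): #2, #3 — cost 2×14 + 2×3 = 34
  D2 (cap 3, load 3): #1 — cost 3×5 = 15
  Shipping 49, fixed 56 → total 105.
  Any other capacity-feasible assignment to {D1, D2} ships for at least 49.
Total demand is 7 and no other set of sites has combined capacity ≥ 7, so {D1, D2} is the only feasible choice of open sites. Minimum: 105.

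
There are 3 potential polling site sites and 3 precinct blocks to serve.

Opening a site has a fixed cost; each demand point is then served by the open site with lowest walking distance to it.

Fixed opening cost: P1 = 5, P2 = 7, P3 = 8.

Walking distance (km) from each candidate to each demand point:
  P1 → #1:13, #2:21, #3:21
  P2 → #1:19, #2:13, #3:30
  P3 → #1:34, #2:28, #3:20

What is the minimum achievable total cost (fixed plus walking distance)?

59

Open {P1, P2}: assign each demand point to its cheapest open site.
  #1→P1 13, #2→P2 13, #3→P1 21
  walking distance 47, fixed 12 → total 59.
Compare {P1}: walking distance 55 + fixed 5 = 60.
Compare {P1, P2, P3}: walking distance 46 + fixed 20 = 66.
Compare {P1, P3}: walking distance 54 + fixed 13 = 67.
All other subsets cost ≥ 60. Minimum total cost: 59.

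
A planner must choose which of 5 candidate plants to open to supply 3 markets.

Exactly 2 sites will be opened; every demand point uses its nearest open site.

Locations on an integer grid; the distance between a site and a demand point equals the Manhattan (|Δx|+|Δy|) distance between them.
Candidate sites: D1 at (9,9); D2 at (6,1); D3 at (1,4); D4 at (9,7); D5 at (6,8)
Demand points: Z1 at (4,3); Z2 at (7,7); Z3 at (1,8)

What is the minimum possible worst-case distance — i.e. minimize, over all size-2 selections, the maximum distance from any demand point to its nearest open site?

Open {D1, D3}.
  Farthest demand point is Z1 at distance 4 (to D3); all others are ≤ 4.
With {D3, D4} the worst case is 4.
With {D3, D5} the worst case is 4.
No size-2 selection achieves below 4.

4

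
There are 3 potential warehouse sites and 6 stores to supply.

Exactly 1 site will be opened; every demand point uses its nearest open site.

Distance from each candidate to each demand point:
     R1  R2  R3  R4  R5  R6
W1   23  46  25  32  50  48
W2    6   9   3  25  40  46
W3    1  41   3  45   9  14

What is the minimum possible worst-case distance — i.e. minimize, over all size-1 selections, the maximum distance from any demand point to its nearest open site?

45

Open {W3}.
  Farthest demand point is R4 at distance 45 (to W3); all others are ≤ 45.
With {W2} the worst case is 46.
With {W1} the worst case is 50.
No size-1 selection achieves below 45.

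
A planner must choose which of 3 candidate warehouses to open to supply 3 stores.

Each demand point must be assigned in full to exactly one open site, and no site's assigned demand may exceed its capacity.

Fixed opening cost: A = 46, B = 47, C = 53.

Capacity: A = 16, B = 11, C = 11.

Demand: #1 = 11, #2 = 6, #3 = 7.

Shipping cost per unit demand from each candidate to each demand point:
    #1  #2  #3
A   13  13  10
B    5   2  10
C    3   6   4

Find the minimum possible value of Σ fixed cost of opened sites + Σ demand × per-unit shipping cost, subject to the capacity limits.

Open {A, B, C}; cheapest assignment that respects the capacities:
  A (cap 16, load 7): #3 — cost 7×10 = 70
  B (cap 11, load 6): #2 — cost 6×2 = 12
  C (cap 11, load 11): #1 — cost 11×3 = 33
  Shipping 115, fixed 146 → total 261.
  Any other capacity-feasible assignment to {A, B, C} ships for at least 115.
Compare {A, C}: its best feasible assignment gives total 280.
Compare {A, B}: its best feasible assignment gives total 296.
Every other set of open sites that can feasibly serve all demand totals ≥ 280 even under its best assignment. Minimum: 261.

261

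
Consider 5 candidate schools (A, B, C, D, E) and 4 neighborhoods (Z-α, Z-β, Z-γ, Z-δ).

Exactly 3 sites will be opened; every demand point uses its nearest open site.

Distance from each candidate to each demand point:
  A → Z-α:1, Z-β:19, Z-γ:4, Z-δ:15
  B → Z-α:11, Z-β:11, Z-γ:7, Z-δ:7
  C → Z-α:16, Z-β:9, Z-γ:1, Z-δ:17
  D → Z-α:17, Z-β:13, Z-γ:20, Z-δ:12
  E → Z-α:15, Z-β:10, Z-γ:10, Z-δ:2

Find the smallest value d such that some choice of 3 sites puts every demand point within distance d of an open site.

Open {A, B, C}.
  Farthest demand point is Z-β at distance 9 (to C); all others are ≤ 9.
With {A, C, E} the worst case is 9.
With {A, B, E} the worst case is 10.
No size-3 selection achieves below 9.

9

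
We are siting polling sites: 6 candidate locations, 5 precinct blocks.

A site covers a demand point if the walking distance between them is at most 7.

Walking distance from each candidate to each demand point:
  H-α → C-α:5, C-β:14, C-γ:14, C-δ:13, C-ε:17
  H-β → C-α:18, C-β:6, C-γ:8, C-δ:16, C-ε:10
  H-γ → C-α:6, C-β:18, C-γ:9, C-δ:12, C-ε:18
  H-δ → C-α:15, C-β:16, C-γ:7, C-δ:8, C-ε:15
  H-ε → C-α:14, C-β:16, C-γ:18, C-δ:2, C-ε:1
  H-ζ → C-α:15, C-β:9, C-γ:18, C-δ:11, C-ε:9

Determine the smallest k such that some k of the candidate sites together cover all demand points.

4

Coverage sets (demand points within 7 of each site):
  H-α: {C-α}
  H-β: {C-β}
  H-γ: {C-α}
  H-δ: {C-γ}
  H-ε: {C-δ, C-ε}
  H-ζ: {}
No 3 sites suffice: every size-3 union leaves at least one demand point uncovered.
But {H-α, H-β, H-δ, H-ε} covers everything, so the minimum is 4.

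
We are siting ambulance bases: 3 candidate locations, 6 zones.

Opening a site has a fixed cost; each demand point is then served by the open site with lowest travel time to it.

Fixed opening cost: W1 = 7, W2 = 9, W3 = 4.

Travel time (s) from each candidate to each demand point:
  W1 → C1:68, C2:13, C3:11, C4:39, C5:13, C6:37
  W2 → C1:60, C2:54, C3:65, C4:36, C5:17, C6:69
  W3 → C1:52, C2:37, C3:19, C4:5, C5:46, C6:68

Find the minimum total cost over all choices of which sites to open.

Open {W1, W3}: assign each demand point to its cheapest open site.
  C1→W3 52, C2→W1 13, C3→W1 11, C4→W3 5, C5→W1 13, C6→W1 37
  travel time 131, fixed 11 → total 142.
Compare {W1, W2, W3}: travel time 131 + fixed 20 = 151.
Compare {W1, W2}: travel time 170 + fixed 16 = 186.
Compare {W1}: travel time 181 + fixed 7 = 188.
All other subsets cost ≥ 151. Minimum total cost: 142.

142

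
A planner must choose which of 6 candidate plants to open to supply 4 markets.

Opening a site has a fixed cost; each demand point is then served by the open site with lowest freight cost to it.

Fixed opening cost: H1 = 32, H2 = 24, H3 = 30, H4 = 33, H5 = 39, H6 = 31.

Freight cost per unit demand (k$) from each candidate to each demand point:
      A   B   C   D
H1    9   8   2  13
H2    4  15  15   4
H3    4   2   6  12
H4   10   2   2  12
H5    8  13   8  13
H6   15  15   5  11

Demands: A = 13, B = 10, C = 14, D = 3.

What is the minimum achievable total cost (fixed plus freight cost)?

Open {H2, H4}: assign each demand point to its cheapest open site.
  A→H2 13×4=52, B→H4 10×2=20, C→H4 14×2=28, D→H2 3×4=12
  freight cost 112, fixed 57 → total 169.
Compare {H1, H3}: freight cost 136 + fixed 62 = 198.
Compare {H1, H2, H3}: freight cost 112 + fixed 86 = 198.
Compare {H3, H4}: freight cost 136 + fixed 63 = 199.
All other subsets cost ≥ 198. Minimum total cost: 169.

169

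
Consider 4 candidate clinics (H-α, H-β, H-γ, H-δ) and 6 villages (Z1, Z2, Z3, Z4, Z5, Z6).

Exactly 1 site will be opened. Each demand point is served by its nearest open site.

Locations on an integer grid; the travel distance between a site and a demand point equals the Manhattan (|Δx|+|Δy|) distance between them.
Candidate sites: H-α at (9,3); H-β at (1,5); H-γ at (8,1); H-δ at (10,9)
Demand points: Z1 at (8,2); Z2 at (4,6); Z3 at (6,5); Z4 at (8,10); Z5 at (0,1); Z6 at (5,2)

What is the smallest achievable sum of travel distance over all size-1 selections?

37

Open {H-γ}.
  Z1→H-γ 1, Z2→H-γ 9, Z3→H-γ 6, Z4→H-γ 9, Z5→H-γ 8, Z6→H-γ 4  ⇒ total 37.
Compare {H-α}: total 39.
Compare {H-β}: total 43.
No size-1 selection does better; minimum is 37.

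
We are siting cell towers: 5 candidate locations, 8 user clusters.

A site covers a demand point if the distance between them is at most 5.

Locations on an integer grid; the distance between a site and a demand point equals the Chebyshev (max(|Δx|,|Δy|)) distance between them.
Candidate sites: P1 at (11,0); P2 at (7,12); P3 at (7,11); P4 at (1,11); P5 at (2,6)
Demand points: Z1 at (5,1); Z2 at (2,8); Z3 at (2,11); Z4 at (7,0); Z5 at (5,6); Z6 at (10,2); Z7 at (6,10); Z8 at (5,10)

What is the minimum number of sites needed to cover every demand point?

2

Coverage sets (demand points within 5 of each site):
  P1: {Z4, Z6}
  P2: {Z2, Z3, Z7, Z8}
  P3: {Z2, Z3, Z5, Z7, Z8}
  P4: {Z2, Z3, Z5, Z7, Z8}
  P5: {Z1, Z2, Z3, Z5, Z7, Z8}
No single site covers all 8 demand points.
But {P1, P5} covers everything, so the minimum is 2.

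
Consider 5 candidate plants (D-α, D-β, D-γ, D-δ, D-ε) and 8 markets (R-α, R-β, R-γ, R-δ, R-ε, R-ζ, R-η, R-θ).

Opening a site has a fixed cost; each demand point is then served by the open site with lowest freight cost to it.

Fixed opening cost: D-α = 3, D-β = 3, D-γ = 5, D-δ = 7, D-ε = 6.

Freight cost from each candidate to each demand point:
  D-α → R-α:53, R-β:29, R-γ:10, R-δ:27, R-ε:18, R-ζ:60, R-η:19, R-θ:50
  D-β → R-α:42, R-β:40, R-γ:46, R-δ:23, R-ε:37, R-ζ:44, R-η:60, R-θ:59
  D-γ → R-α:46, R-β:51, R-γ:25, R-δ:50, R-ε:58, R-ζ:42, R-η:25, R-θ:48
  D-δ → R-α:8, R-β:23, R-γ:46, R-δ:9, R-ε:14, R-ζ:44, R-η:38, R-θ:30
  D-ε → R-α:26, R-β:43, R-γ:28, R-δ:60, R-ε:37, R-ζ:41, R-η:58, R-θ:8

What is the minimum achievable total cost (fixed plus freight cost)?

Open {D-α, D-δ, D-ε}: assign each demand point to its cheapest open site.
  R-α→D-δ 8, R-β→D-δ 23, R-γ→D-α 10, R-δ→D-δ 9, R-ε→D-δ 14, R-ζ→D-ε 41, R-η→D-α 19, R-θ→D-ε 8
  freight cost 132, fixed 16 → total 148.
Compare {D-α, D-β, D-δ, D-ε}: freight cost 132 + fixed 19 = 151.
Compare {D-α, D-γ, D-δ, D-ε}: freight cost 132 + fixed 21 = 153.
Compare {D-α, D-β, D-γ, D-δ, D-ε}: freight cost 132 + fixed 24 = 156.
All other subsets cost ≥ 151. Minimum total cost: 148.

148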